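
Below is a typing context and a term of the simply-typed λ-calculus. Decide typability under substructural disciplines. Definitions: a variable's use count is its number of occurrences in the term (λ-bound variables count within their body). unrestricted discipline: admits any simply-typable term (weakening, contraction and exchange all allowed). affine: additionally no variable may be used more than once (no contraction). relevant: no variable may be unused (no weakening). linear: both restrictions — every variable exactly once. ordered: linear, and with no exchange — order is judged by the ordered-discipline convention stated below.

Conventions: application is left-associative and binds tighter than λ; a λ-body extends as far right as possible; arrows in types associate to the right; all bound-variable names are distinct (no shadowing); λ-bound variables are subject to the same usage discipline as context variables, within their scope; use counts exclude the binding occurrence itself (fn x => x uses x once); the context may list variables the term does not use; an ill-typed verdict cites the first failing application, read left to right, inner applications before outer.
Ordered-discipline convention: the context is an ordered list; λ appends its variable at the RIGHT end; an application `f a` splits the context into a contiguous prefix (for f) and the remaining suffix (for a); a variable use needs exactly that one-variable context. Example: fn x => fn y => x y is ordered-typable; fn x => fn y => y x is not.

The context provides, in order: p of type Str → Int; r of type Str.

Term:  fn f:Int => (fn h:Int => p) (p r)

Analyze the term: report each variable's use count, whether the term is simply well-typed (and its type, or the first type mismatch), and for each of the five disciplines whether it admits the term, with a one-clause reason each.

counts: p: 2×, r: 1×, f [bound]: 0×, h [bound]: 0×
uses in reading order: p, p, r
typing: ✓ — Int → Str → Int
ordered: ✗, repeated use of p ×2; f, h left unused
linear: ✗, repeated use of p ×2; f, h left unused
affine: ✗, repeated use of p ×2
relevant: ✗, f, h left unused
unrestricted: ✓, well-typed at Int → Str → Int; no restrictions here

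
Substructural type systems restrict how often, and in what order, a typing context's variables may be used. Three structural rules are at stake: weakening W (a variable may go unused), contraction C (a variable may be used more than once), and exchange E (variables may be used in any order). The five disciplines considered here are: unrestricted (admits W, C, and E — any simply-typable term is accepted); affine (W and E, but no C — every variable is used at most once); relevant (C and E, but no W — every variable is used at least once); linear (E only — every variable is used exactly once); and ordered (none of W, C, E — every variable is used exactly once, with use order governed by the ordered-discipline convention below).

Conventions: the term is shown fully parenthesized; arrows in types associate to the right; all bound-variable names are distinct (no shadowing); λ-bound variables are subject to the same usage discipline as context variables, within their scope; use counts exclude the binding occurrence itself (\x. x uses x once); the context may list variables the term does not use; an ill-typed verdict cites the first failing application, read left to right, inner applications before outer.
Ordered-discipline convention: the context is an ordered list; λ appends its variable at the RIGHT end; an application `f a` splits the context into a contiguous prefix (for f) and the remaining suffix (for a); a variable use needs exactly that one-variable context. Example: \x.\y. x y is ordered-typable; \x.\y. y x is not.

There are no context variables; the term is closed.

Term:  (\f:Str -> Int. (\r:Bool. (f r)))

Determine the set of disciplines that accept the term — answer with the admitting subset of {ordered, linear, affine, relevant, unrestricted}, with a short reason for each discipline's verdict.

admitting disciplines: none
usage: f (λ-bound): 1×, r (λ-bound): 1×
order of uses: f, r
typing: ill-typed: argument of type Bool where Str is required
ordered: ✗, not simply typable
linear: ✗, fails simple typing
affine: ✗, a type mismatch blocks all five
relevant: ✗, the type mismatch rejects it
unrestricted: ✗, not simply typable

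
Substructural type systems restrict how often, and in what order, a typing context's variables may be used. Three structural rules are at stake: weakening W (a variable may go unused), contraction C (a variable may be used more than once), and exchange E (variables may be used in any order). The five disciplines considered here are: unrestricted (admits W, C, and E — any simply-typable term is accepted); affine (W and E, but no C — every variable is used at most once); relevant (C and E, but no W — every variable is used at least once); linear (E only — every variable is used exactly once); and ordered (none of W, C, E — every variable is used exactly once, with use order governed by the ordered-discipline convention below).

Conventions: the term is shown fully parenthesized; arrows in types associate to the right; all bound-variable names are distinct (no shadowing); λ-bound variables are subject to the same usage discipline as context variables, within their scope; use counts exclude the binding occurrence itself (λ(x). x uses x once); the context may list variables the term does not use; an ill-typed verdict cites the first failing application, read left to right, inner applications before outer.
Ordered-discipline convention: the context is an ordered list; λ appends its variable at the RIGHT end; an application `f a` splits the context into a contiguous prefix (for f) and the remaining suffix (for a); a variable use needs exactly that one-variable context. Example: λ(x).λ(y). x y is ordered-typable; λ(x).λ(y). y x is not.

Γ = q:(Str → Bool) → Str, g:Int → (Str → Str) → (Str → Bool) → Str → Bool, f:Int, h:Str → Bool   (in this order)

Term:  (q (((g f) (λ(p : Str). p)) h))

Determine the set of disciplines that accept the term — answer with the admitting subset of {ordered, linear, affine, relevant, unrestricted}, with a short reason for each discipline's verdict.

admitting disciplines: ordered, linear, affine, relevant, unrestricted
counts: q=1; g=1; f=1; h=1; p (λ-bound)=1
order of uses: q, g, f, p, h
typing: the term checks, with type Str
ordered: ✓ — one use each (q, g, f, h, p); ordered split holds
linear: ✓ — each of q, g, f, h, p used exactly once
affine: ✓ — none of q, g, f, h, p used more than once
relevant: ✓ — every one of q, g, f, h, p appears
unrestricted: ✓ — type-checks (Str) and nothing is barred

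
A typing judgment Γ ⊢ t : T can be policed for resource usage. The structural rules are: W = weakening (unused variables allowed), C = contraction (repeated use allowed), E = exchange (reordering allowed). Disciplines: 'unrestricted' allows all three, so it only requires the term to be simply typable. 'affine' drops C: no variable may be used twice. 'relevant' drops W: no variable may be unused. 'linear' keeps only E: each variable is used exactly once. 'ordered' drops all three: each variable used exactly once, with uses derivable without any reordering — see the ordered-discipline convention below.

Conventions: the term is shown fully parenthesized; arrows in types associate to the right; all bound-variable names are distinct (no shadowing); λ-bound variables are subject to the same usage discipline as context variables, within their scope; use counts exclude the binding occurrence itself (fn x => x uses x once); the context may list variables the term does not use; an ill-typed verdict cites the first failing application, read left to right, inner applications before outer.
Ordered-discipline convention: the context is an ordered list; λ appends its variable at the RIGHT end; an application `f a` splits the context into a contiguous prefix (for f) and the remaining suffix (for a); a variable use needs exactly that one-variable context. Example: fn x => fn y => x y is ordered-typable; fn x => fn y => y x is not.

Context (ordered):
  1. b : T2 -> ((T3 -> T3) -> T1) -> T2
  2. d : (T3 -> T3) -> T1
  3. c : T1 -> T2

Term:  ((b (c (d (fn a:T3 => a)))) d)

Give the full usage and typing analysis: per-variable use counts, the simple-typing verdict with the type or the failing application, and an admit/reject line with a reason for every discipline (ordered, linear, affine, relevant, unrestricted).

variable uses: b ×1; d ×2; c ×1; a (bound) ×1
order of uses: b, c, d, a, d
typing: well-typed at T2
ordered: ✗ — needs contraction — d ×2
linear: ✗ — needs contraction — d ×2
affine: ✗ — needs contraction — d ×2
relevant: ✓ — at least one use each (b, d, c, a)
unrestricted: ✓ — typability at T2 is all that's needed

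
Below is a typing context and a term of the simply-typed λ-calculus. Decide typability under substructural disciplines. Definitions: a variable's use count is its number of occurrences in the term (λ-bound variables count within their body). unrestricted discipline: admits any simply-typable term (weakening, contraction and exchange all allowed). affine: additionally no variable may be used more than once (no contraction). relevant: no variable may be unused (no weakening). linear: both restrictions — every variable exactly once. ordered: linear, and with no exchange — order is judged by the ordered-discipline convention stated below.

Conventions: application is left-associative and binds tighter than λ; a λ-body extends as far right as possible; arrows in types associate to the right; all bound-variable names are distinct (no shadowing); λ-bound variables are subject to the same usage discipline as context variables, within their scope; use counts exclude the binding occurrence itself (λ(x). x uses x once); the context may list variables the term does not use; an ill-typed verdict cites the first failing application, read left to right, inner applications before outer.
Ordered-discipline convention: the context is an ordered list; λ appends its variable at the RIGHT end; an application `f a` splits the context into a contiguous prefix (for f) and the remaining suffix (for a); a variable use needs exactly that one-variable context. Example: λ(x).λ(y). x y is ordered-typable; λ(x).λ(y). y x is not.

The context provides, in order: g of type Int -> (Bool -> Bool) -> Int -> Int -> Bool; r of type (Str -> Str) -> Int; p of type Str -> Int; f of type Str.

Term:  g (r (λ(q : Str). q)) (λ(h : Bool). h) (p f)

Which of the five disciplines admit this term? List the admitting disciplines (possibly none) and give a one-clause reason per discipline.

admitted in: ordered, linear, affine, relevant, unrestricted
use counts: g ×1; r ×1; p ×1; f ×1; q (λ-bound) ×1; h (λ-bound) ×1
order of uses: g, r, q, h, p, f
typing: well-typed — term : Int -> Bool
ordered: ✓, g, r, p, f, q, h: once each, no exchange needed
linear: ✓, exactly-once usage across g, r, p, f, q, h
affine: ✓, none of g, r, p, f, q, h used more than once
relevant: ✓, every one of g, r, p, f, q, h appears
unrestricted: ✓, simply typable at Int -> Bool; W, C, E all held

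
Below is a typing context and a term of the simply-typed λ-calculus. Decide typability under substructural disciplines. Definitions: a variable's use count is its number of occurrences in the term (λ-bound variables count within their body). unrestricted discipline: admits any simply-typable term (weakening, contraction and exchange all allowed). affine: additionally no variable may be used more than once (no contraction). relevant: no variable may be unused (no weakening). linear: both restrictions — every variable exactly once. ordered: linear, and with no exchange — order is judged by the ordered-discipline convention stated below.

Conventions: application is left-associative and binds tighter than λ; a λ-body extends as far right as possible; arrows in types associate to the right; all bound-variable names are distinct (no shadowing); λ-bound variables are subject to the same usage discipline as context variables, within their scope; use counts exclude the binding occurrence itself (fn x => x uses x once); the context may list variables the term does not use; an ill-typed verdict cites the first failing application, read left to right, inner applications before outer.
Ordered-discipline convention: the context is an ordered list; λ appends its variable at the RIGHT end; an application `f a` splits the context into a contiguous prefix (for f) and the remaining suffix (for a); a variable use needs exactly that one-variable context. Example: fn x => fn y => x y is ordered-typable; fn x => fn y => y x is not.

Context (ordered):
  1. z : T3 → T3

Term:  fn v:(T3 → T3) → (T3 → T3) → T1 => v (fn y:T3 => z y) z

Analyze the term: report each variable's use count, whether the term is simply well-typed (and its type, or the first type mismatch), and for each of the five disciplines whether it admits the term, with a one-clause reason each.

variable uses: z: 2; v [bound]: 1; y [bound]: 1
uses in reading order: v, z, y, z
typing: ✓ — ((T3 → T3) → (T3 → T3) → T1) → T1
ordered ✗ (needs contraction — z ×2)
linear ✗ (needs contraction — z ×2)
affine ✗ (needs contraction — z ×2)
relevant ✓ (at least one use each (z, v, y))
unrestricted ✓ (typability at ((T3 → T3) → (T3 → T3) → T1) → T1 is all that's needed)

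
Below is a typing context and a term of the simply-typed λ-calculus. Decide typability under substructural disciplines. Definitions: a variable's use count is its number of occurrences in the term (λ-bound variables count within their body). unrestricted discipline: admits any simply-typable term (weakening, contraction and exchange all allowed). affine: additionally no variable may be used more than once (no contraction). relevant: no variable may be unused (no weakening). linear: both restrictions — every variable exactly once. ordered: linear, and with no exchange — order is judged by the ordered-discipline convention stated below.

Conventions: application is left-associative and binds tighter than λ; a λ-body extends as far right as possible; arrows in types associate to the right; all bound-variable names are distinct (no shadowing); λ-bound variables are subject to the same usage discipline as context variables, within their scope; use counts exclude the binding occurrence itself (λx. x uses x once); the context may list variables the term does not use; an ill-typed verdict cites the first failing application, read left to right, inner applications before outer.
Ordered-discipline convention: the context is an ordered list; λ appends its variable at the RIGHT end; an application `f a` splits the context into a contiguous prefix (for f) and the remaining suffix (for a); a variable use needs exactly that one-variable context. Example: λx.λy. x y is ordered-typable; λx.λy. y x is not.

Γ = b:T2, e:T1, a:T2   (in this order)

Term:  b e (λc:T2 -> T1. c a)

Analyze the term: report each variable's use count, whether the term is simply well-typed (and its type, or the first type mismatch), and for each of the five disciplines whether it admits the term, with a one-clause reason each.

use counts: b ×1, e ×1, a ×1, c (bound) ×1
use order (left to right): b, e, c, a
typing: ill-typed: non-arrow in function slot: T2
ordered ✗ (not simply typable)
linear ✗ (fails simple typing)
affine ✗ (a type mismatch blocks all five)
relevant ✗ (the type mismatch rejects it)
unrestricted ✗ (not simply typable)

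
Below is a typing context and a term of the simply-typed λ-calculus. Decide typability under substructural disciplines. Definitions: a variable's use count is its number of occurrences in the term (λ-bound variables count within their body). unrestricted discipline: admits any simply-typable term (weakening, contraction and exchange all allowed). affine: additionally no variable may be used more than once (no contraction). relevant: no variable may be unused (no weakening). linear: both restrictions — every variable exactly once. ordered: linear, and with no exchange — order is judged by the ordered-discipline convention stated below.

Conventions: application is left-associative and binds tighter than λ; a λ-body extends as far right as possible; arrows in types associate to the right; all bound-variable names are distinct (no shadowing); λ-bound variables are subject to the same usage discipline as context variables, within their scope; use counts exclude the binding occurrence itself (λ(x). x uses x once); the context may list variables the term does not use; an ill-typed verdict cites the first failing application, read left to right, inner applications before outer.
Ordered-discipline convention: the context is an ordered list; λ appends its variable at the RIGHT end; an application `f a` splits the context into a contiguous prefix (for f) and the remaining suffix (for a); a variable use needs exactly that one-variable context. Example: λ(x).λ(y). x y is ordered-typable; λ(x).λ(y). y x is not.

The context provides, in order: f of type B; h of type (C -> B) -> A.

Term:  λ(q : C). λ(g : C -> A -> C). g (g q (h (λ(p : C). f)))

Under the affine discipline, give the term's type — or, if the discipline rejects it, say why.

not well-typed under affine — repeated use of g ×2
counts: f=1, h=1, q (λ-bound)=1, g (λ-bound)=2, p (λ-bound)=0
uses in reading order: g, g, q, h, f
typing: well-typed — term : C -> (C -> A -> C) -> A -> C
across the five disciplines: ordered ✗, linear ✗, affine ✗, relevant ✗, unrestricted ✓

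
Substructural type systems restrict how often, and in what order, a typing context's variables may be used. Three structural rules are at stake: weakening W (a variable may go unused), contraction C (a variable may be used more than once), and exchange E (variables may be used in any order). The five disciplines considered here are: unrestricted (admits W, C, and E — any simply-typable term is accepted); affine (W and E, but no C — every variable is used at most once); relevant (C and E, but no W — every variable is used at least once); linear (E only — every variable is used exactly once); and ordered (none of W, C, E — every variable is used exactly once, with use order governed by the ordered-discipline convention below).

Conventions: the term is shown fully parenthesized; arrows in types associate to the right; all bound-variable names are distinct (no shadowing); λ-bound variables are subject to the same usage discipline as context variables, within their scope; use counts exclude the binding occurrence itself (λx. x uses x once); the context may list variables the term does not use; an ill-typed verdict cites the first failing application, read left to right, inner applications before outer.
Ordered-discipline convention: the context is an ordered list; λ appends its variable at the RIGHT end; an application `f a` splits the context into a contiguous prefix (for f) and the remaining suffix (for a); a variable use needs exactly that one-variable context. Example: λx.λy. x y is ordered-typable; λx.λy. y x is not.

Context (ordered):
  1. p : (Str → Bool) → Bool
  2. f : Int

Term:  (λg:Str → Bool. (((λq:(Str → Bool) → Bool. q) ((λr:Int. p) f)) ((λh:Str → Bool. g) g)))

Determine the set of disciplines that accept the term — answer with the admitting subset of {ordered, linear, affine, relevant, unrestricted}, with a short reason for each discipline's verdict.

accepted by: unrestricted
counts: p=1; f=1; g (λ-bound)=2; q (λ-bound)=1; r (λ-bound)=0; h (λ-bound)=0
uses in reading order: q, p, f, g, g
typing: well-typed at (Str → Bool) → Bool
ordered ✗ (needs contraction — g ×2; r, h left unused)
linear ✗ (needs contraction — g ×2; r, h left unused)
affine ✗ (needs contraction — g ×2)
relevant ✗ (r, h left unused)
unrestricted ✓ (well-typed at (Str → Bool) → Bool; no restrictions here)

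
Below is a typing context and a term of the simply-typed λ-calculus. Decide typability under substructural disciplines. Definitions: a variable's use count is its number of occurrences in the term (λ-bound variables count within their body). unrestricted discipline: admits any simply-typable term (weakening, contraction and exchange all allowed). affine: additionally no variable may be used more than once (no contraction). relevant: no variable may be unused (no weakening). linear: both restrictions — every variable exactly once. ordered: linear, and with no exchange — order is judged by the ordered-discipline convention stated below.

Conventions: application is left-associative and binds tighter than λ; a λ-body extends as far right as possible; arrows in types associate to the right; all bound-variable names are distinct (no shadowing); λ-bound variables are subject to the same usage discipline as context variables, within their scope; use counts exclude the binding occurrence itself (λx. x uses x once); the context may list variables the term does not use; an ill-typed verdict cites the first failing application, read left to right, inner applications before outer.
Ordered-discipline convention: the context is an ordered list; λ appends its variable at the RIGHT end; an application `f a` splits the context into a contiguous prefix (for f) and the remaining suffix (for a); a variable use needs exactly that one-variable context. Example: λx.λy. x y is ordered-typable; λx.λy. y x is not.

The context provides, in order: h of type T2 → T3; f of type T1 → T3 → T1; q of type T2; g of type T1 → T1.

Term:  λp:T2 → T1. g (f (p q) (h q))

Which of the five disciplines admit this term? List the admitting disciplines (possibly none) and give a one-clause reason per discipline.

admitted in: relevant, unrestricted
counts: h ×1, f ×1, q ×2, g ×1, p (λ-bound) ×1
order of uses: g, f, p, q, h, q
typing: the term checks, with type (T2 → T1) → T1
ordered: ✗ — repeated use of q ×2
linear: ✗ — repeated use of q ×2
affine: ✗ — repeated use of q ×2
relevant: ✓ — at least one use each (h, f, q, g, p)
unrestricted: ✓ — well-typed at (T2 → T1) → T1; no restrictions here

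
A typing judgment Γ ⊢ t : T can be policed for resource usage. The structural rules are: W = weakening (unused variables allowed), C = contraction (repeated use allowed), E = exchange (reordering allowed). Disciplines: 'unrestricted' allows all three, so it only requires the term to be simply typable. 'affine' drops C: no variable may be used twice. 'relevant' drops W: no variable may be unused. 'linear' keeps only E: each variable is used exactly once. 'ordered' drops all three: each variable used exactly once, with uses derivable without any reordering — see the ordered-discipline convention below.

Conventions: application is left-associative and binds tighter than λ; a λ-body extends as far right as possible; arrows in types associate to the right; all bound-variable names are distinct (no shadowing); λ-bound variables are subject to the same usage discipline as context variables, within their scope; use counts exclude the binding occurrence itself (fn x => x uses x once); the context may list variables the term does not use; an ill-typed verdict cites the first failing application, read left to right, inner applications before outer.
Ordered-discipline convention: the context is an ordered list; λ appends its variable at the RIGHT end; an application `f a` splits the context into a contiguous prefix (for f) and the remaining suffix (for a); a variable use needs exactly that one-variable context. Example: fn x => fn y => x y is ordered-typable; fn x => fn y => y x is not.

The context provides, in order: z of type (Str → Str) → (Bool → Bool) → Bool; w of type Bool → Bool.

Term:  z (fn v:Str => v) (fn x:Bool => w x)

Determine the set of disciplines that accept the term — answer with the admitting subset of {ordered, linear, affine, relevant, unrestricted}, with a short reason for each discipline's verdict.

accepted by: ordered, linear, affine, relevant, unrestricted
use counts: z=1, w=1, v (λ-bound)=1, x (λ-bound)=1
use order (left to right): z, v, w, x
typing: the term checks, with type Bool
ordered: ✓ — single-use (z, w, v, x), ordered derivation ok
linear: ✓ — each of z, w, v, x used exactly once
affine: ✓ — at most one use each (z, w, v, x)
relevant: ✓ — at least one use each (z, w, v, x)
unrestricted: ✓ — well-typed at Bool; no restrictions here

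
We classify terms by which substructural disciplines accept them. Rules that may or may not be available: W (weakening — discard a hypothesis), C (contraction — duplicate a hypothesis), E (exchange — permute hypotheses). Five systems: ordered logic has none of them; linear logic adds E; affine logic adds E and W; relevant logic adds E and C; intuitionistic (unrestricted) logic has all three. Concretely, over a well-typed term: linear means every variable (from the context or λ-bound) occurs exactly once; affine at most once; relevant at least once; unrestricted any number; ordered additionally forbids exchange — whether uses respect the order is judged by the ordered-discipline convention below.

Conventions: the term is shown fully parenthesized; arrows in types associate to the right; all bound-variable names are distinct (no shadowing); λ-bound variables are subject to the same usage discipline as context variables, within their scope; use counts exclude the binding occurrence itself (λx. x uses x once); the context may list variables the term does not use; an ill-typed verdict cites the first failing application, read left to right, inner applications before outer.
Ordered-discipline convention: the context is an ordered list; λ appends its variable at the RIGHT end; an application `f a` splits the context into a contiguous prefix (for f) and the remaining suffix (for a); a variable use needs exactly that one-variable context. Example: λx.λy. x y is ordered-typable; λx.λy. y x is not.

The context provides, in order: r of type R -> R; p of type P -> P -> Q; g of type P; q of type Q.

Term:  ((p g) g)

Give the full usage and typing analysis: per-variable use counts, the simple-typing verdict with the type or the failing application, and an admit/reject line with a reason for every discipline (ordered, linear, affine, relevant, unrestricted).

variable uses: r: 0×; p: 1×; g: 2×; q: 0×
use order (left to right): p, g, g
typing: ✓ — Q
ordered ✗ (needs contraction — g ×2; r, q never used (weakening))
linear ✗ (needs contraction — g ×2; r, q never used (weakening))
affine ✗ (needs contraction — g ×2)
relevant ✗ (r, q never used (weakening))
unrestricted ✓ (well-typed at Q; no restrictions here)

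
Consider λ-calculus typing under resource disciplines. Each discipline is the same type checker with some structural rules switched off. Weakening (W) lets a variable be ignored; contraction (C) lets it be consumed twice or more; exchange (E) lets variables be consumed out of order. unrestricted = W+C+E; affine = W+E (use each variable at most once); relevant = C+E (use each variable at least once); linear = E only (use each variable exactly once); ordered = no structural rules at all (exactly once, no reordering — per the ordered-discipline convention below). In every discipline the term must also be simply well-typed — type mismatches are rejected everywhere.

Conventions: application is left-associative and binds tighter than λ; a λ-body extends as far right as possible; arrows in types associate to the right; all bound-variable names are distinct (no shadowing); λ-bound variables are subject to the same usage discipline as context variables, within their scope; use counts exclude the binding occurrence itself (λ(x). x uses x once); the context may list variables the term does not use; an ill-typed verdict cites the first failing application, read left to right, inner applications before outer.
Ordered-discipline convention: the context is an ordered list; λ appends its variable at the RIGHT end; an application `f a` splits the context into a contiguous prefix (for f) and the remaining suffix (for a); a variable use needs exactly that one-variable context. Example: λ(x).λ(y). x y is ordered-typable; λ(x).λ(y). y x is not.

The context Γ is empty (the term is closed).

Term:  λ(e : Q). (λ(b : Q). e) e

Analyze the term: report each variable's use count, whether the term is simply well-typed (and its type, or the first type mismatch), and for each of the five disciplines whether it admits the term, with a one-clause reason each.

usage: e (λ-bound) ×2, b (λ-bound) ×0
use order (left to right): e, e
typing: well-typed at Q -> Q
ordered: ✗, needs contraction — e ×2; needs weakening: b unused
linear: ✗, needs contraction — e ×2; needs weakening: b unused
affine: ✗, needs contraction — e ×2
relevant: ✗, needs weakening: b unused
unrestricted: ✓, type-checks (Q -> Q) and nothing is barred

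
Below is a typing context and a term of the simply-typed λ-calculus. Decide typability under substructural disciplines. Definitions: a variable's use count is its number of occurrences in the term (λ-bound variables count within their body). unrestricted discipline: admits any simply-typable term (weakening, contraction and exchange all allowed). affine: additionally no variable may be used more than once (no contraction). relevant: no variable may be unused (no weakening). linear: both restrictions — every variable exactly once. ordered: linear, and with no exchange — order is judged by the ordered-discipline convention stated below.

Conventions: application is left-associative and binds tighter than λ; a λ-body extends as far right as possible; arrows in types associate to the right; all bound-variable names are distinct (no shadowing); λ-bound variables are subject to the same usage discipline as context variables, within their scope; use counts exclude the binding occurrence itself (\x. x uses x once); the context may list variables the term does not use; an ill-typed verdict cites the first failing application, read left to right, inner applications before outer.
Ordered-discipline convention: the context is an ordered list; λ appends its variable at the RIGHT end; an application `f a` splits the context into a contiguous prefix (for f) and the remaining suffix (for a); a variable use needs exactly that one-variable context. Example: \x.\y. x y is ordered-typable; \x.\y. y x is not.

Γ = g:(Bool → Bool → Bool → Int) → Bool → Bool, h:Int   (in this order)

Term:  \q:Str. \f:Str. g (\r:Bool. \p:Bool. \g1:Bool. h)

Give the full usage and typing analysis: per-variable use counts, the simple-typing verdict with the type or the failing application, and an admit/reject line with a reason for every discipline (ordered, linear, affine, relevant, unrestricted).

use counts: g: 1×; h: 1×; q (λ-bound): 0×; f (λ-bound): 0×; r (λ-bound): 0×; p (λ-bound): 0×; g1 (λ-bound): 0×
order of uses: g, h
typing: ✓ — Str → Str → Bool → Bool
ordered ✗ (needs weakening: q, f, r, p, g1 unused)
linear ✗ (needs weakening: q, f, r, p, g1 unused)
affine ✓ (at most one use each (g, h, q, f, r, p, g1))
relevant ✗ (needs weakening: q, f, r, p, g1 unused)
unrestricted ✓ (well-typed at Str → Str → Bool → Bool; no restrictions here)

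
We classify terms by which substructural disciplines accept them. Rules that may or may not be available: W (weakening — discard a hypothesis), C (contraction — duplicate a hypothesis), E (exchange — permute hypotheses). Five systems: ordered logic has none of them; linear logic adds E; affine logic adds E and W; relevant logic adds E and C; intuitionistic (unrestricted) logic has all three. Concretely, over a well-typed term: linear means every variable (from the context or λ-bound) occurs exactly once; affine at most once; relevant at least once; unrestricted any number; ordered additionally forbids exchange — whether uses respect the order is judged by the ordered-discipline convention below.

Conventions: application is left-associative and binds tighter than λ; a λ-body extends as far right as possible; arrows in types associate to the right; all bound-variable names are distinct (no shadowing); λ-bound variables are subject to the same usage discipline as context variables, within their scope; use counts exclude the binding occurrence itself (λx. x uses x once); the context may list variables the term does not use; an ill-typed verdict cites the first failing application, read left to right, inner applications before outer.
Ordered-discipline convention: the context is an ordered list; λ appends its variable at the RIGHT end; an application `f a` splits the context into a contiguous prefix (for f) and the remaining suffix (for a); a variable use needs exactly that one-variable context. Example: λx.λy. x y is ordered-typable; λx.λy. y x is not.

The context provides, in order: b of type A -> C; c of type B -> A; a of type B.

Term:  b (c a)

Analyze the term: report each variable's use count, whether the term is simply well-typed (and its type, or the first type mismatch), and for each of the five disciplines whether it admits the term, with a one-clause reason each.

use counts: b ×1; c ×1; a ×1
order of uses: b, c, a
typing: well-typed — term : C
ordered: ✓ — single-use (b, c, a), ordered derivation ok
linear: ✓ — each of b, c, a used exactly once
affine: ✓ — no duplicate uses among b, c, a
relevant: ✓ — at least one use each (b, c, a)
unrestricted: ✓ — well-typed at C; no restrictions here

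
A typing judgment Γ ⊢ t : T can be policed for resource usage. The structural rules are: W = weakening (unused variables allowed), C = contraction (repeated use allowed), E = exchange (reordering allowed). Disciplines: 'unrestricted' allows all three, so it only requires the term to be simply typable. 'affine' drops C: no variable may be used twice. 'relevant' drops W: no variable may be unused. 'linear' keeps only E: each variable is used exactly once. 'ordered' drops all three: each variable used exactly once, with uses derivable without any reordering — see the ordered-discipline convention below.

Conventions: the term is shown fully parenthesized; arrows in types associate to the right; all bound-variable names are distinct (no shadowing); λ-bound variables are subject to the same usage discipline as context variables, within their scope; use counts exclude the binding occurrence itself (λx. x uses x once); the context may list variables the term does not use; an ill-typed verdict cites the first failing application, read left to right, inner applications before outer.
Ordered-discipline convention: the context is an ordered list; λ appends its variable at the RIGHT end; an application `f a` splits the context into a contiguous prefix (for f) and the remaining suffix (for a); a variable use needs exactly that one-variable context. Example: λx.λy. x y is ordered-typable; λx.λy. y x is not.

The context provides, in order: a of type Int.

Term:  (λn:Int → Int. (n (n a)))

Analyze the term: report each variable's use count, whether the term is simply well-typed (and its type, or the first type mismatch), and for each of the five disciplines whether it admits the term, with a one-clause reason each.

counts: a ×1; n (bound) ×2
use order (left to right): n, n, a
typing: well-typed — term : (Int → Int) → Int
ordered: ✗, uses contraction: n ×2
linear: ✗, uses contraction: n ×2
affine: ✗, uses contraction: n ×2
relevant: ✓, every one of a, n appears
unrestricted: ✓, type-checks ((Int → Int) → Int) and nothing is barred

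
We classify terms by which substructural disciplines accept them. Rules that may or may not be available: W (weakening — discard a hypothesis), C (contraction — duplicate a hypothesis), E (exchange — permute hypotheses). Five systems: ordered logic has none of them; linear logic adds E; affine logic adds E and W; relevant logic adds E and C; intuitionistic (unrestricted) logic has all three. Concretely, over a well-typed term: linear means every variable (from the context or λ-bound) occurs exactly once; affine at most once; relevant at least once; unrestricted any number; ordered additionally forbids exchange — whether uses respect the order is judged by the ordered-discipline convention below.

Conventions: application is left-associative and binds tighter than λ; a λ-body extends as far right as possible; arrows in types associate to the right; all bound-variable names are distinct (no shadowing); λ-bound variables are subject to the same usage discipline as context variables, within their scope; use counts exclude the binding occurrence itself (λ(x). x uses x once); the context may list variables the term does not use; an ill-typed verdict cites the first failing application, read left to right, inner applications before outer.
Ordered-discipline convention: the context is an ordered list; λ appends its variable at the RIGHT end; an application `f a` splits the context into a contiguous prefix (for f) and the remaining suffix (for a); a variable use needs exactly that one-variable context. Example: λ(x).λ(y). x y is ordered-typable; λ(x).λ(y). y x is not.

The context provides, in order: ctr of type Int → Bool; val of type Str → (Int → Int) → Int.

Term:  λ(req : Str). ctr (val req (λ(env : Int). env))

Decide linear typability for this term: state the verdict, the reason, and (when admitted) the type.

yes — each of ctr, val, req, env used exactly once; term : Str → Bool
use counts: ctr ×1; val ×1; req (λ-bound) ×1; env (λ-bound) ×1
uses in reading order: ctr, val, req, env
typing: the term checks, with type Str → Bool
per-discipline verdicts: ordered ✓; linear ✓; affine ✓; relevant ✓; unrestricted ✓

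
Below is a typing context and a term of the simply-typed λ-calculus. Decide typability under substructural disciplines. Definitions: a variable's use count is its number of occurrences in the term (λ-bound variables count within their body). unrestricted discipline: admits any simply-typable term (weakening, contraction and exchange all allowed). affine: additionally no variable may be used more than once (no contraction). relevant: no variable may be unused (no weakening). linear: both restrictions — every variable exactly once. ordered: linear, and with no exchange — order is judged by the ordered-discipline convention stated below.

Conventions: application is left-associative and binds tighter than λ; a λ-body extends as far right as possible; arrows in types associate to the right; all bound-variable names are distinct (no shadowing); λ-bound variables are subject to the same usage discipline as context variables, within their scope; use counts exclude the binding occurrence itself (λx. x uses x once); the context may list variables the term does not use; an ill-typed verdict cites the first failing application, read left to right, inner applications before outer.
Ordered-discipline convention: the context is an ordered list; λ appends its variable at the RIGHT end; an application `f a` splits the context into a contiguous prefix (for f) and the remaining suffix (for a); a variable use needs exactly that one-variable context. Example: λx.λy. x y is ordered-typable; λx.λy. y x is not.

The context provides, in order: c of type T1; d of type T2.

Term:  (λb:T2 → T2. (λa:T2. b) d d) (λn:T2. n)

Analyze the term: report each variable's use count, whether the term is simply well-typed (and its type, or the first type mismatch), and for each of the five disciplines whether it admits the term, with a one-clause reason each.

variable uses: c: 0×, d: 2×, b (λ-bound): 1×, a (λ-bound): 0×, n (λ-bound): 1×
order of uses: b, d, d, n
typing: well-typed — term : T2
ordered: ✗, d ×2 used more than once (contraction); unused: c, a — weakening required
linear: ✗, d ×2 used more than once (contraction); unused: c, a — weakening required
affine: ✗, d ×2 used more than once (contraction)
relevant: ✗, unused: c, a — weakening required
unrestricted: ✓, typability at T2 is all that's needed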